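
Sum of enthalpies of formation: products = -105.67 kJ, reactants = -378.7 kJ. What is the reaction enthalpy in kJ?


dH_rxn = sum(dH_f products) - sum(dH_f reactants)
dH_rxn = -105.67 - (-378.7)
dH_rxn = 273.03 kJ:

273.03 kJ


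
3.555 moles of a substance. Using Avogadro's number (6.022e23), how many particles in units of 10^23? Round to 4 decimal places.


N = n * NA, then divide by 1e23 for the requested units.
N / 1e23 = n * 6.022
N / 1e23 = 3.555 * 6.022
N / 1e23 = 21.40821, rounded to 4 dp:

21.4082


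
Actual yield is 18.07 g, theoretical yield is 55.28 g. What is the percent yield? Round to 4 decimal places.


% yield = 100 * actual / theoretical
% yield = 100 * 18.07 / 55.28
% yield = 32.68813314 %, rounded to 4 dp:

32.6881 %


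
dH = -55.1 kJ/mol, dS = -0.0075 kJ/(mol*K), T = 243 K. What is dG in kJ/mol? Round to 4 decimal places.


Gibbs: dG = dH - T*dS (consistent units, dS already in kJ/(mol*K)).
T*dS = 243 * -0.0075 = -1.8225
dG = -55.1 - (-1.8225)
dG = -53.2775 kJ/mol, rounded to 4 dp:

-53.2775 kJ/mol


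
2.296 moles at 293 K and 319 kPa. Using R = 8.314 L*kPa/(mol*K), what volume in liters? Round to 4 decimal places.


PV = nRT, solve for V = nRT / P.
nRT = 2.296 * 8.314 * 293 = 5593.0606
V = 5593.0606 / 319
V = 17.53310533 L, rounded to 4 dp:

17.5331 L


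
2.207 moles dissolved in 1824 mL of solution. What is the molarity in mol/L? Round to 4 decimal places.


Convert volume to liters: V_L = V_mL / 1000.
V_L = 1824 / 1000 = 1.824 L
M = n / V_L = 2.207 / 1.824
M = 1.20997807 mol/L, rounded to 4 dp:

1.2100 mol/L


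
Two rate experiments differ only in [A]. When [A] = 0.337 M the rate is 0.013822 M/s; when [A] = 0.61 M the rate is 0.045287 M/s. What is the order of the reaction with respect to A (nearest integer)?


Rate is proportional to [A]^n, so rate2/rate1 = ([A]2/[A]1)^n. Take logs to solve for n.
rate2/rate1 = 0.045287 / 0.013822 = 3.2764
[A]2/[A]1 = 0.61 / 0.337 = 1.8101
n = ln(3.2764) / ln(1.8101) = 2.0
Nearest integer order:

2


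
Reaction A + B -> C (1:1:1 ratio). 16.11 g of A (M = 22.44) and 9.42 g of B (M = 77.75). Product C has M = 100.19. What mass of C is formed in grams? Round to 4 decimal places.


Find moles of each reactant; the smaller value is the limiting reagent in a 1:1:1 reaction, so moles_C equals moles of the limiter.
n_A = mass_A / M_A = 16.11 / 22.44 = 0.717914 mol
n_B = mass_B / M_B = 9.42 / 77.75 = 0.121158 mol
Limiting reagent: B (smaller), n_limiting = 0.121158 mol
mass_C = n_limiting * M_C = 0.121158 * 100.19
mass_C = 12.13882002 g, rounded to 4 dp:

12.1388 g


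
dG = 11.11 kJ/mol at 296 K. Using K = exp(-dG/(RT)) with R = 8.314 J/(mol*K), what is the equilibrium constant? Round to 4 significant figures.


dG is in kJ/mol; multiply by 1000 to match R in J/(mol*K).
RT = 8.314 * 296 = 2460.944 J/mol
exponent = -dG*1000 / (RT) = -(11.11*1000) / 2460.944 = -4.51452776
K = exp(-4.51452776)
K = 0.010948774, rounded to 4 significant figures:

0.01095


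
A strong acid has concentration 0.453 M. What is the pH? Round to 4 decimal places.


A strong acid dissociates completely, so [H+] equals the given concentration.
pH = -log10([H+]) = -log10(0.453)
pH = 0.3439018, rounded to 4 dp:

0.3439


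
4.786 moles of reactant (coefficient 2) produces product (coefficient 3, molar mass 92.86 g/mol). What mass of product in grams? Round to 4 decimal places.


Use the coefficient ratio to convert reactant moles to product moles, then multiply by the product's molar mass.
moles_P = moles_R * (coeff_P / coeff_R) = 4.786 * (3/2) = 7.179
mass_P = moles_P * M_P = 7.179 * 92.86
mass_P = 666.64194 g, rounded to 4 dp:

666.6419 g


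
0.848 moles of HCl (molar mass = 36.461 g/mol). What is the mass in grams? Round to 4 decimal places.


mass = n * M
mass = 0.848 * 36.461
mass = 30.918928 g, rounded to 4 dp:

30.9189 g


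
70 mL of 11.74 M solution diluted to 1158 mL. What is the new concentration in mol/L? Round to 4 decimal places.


Dilution: M1*V1 = M2*V2, solve for M2.
M2 = M1*V1 / V2
M2 = 11.74 * 70 / 1158
M2 = 821.8 / 1158
M2 = 0.70967185 mol/L, rounded to 4 dp:

0.7097 mol/L


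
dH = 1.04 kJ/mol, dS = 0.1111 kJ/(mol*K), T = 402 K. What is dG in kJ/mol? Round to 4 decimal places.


Gibbs: dG = dH - T*dS (consistent units, dS already in kJ/(mol*K)).
T*dS = 402 * 0.1111 = 44.6622
dG = 1.04 - (44.6622)
dG = -43.6222 kJ/mol, rounded to 4 dp:

-43.6222 kJ/mol


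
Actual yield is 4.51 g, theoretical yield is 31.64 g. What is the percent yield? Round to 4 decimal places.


% yield = 100 * actual / theoretical
% yield = 100 * 4.51 / 31.64
% yield = 14.25410872 %, rounded to 4 dp:

14.2541 %


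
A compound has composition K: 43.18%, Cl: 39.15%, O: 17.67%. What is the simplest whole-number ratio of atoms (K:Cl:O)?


Assume 100 g of compound, divide each mass% by atomic mass to get moles, then normalize by the smallest to get a raw atom ratio.
Moles per 100 g: K: 43.18/39.098 = 1.1044, Cl: 39.15/35.453 = 1.1043, O: 17.67/15.999 = 1.1044
Raw ratio (divide by min = 1.1043): K: 1.0, Cl: 1.0, O: 1.0
Multiply by 1 to clear fractions: K: 1.0 ~= 1, Cl: 1.0 ~= 1, O: 1.0 ~= 1
Reduce by GCD to get the simplest whole-number ratio:

1:1:1


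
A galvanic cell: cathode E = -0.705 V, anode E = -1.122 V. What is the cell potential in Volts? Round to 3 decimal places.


Standard cell potential: E_cell = E_cathode - E_anode.
E_cell = -0.705 - (-1.122)
E_cell = 0.417 V, rounded to 3 dp:

0.417 V


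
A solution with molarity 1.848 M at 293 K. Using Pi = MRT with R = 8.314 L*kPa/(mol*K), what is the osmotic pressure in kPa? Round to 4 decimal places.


Osmotic pressure (van't Hoff): Pi = M*R*T.
RT = 8.314 * 293 = 2436.002
Pi = 1.848 * 2436.002
Pi = 4501.731696 kPa, rounded to 4 dp:

4501.7317 kPa


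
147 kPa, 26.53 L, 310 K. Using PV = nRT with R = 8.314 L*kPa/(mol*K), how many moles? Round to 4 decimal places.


PV = nRT, solve for n = PV / (RT).
PV = 147 * 26.53 = 3899.91
RT = 8.314 * 310 = 2577.34
n = 3899.91 / 2577.34
n = 1.5131531 mol, rounded to 4 dp:

1.5132 mol


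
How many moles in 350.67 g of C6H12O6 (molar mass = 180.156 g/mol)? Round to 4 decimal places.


n = mass / M
n = 350.67 / 180.156
n = 1.94647972 mol, rounded to 4 dp:

1.9465 mol


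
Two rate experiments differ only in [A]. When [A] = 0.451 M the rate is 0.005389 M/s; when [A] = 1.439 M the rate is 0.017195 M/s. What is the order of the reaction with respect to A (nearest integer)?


Rate is proportional to [A]^n, so rate2/rate1 = ([A]2/[A]1)^n. Take logs to solve for n.
rate2/rate1 = 0.017195 / 0.005389 = 3.1908
[A]2/[A]1 = 1.439 / 0.451 = 3.1907
n = ln(3.1908) / ln(3.1907) = 1.0
Nearest integer order:

1


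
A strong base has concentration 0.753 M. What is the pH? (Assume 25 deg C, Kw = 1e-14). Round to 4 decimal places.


A strong base dissociates completely, so [OH-] equals the given concentration.
pOH = -log10([OH-]) = -log10(0.753) = 0.123205
pH = 14 - pOH = 14 - 0.123205
pH = 13.876795, rounded to 4 dp:

13.8768


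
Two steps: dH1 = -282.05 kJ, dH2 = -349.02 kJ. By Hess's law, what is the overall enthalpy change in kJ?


Hess's law: enthalpy is a state function, so add the step enthalpies.
dH_total = dH1 + dH2 = -282.05 + (-349.02)
dH_total = -631.07 kJ:

-631.07 kJ


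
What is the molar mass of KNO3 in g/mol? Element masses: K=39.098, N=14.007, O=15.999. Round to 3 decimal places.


M = sum(count * atomic_mass) over atoms.
M = 1*39.098 + 1*14.007 + 3*15.999
M = 39.098 + 14.007 + 47.997
M = 101.102 g/mol, rounded to 3 dp:

101.102 g/mol


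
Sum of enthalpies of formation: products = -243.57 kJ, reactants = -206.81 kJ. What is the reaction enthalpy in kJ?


dH_rxn = sum(dH_f products) - sum(dH_f reactants)
dH_rxn = -243.57 - (-206.81)
dH_rxn = -36.76 kJ:

-36.76 kJ


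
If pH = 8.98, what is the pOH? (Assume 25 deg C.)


At 25 deg C, pH + pOH = 14.
pOH = 14 - pH = 14 - 8.98
pOH = 5.02:

5.02


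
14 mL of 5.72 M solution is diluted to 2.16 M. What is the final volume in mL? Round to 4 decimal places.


Dilution: M1*V1 = M2*V2, solve for V2.
V2 = M1*V1 / M2
V2 = 5.72 * 14 / 2.16
V2 = 80.08 / 2.16
V2 = 37.07407407 mL, rounded to 4 dp:

37.0741 mL


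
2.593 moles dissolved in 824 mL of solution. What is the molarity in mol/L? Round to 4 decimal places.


Convert volume to liters: V_L = V_mL / 1000.
V_L = 824 / 1000 = 0.824 L
M = n / V_L = 2.593 / 0.824
M = 3.14684466 mol/L, rounded to 4 dp:

3.1468 mol/L


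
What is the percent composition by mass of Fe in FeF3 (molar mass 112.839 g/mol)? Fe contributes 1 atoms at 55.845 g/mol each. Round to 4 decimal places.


pct = 100 * (n_elem * M_elem) / M_total
mass_contribution = 1 * 55.845 = 55.845 g/mol
pct = 100 * 55.845 / 112.839
pct = 49.49086752 %, rounded to 4 dp:

49.4909 %


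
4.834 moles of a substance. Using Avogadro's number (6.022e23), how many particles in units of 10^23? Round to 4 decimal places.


N = n * NA, then divide by 1e23 for the requested units.
N / 1e23 = n * 6.022
N / 1e23 = 4.834 * 6.022
N / 1e23 = 29.110348, rounded to 4 dp:

29.1103


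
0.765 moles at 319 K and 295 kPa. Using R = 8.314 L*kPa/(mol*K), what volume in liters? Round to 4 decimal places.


PV = nRT, solve for V = nRT / P.
nRT = 0.765 * 8.314 * 319 = 2028.907
V = 2028.907 / 295
V = 6.87765085 L, rounded to 4 dp:

6.8777 L


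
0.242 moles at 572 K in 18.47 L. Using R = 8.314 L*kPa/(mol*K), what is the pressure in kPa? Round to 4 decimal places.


PV = nRT, solve for P = nRT / V.
nRT = 0.242 * 8.314 * 572 = 1150.8571
P = 1150.8571 / 18.47
P = 62.30953438 kPa, rounded to 4 dp:

62.3095 kPa


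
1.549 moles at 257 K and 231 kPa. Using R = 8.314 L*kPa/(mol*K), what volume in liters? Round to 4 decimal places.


PV = nRT, solve for V = nRT / P.
nRT = 1.549 * 8.314 * 257 = 3309.7452
V = 3309.7452 / 231
V = 14.3279013 L, rounded to 4 dp:

14.3279 L


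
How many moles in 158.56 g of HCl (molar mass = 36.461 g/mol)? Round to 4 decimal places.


n = mass / M
n = 158.56 / 36.461
n = 4.34875621 mol, rounded to 4 dp:

4.3488 mol


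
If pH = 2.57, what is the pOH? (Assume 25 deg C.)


At 25 deg C, pH + pOH = 14.
pOH = 14 - pH = 14 - 2.57
pOH = 11.43:

11.43


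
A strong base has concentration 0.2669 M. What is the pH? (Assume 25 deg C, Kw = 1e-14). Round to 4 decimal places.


A strong base dissociates completely, so [OH-] equals the given concentration.
pOH = -log10([OH-]) = -log10(0.2669) = 0.573651
pH = 14 - pOH = 14 - 0.573651
pH = 13.426349, rounded to 4 dp:

13.4263


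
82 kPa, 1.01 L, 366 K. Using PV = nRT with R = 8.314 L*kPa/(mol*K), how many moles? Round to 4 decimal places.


PV = nRT, solve for n = PV / (RT).
PV = 82 * 1.01 = 82.82
RT = 8.314 * 366 = 3042.924
n = 82.82 / 3042.924
n = 0.02721724 mol, rounded to 4 dp:

0.0272 mol


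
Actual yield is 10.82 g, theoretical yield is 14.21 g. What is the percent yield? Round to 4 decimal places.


% yield = 100 * actual / theoretical
% yield = 100 * 10.82 / 14.21
% yield = 76.14356087 %, rounded to 4 dp:

76.1436 %


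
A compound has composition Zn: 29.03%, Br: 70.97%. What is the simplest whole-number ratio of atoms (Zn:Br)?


Assume 100 g of compound, divide each mass% by atomic mass to get moles, then normalize by the smallest to get a raw atom ratio.
Moles per 100 g: Zn: 29.03/65.38 = 0.444, Br: 70.97/79.904 = 0.8882
Raw ratio (divide by min = 0.444): Zn: 1.0, Br: 2.0
Multiply by 1 to clear fractions: Zn: 1.0 ~= 1, Br: 2.0 ~= 2
Reduce by GCD to get the simplest whole-number ratio:

1:2


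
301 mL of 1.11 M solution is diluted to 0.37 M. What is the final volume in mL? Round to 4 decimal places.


Dilution: M1*V1 = M2*V2, solve for V2.
V2 = M1*V1 / M2
V2 = 1.11 * 301 / 0.37
V2 = 334.11 / 0.37
V2 = 903.0 mL, rounded to 4 dp:

903.0000 mL


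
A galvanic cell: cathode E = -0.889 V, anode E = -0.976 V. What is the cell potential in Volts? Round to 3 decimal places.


Standard cell potential: E_cell = E_cathode - E_anode.
E_cell = -0.889 - (-0.976)
E_cell = 0.087 V, rounded to 3 dp:

0.087 V


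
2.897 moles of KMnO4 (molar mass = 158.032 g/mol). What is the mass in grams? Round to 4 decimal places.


mass = n * M
mass = 2.897 * 158.032
mass = 457.818704 g, rounded to 4 dp:

457.8187 g


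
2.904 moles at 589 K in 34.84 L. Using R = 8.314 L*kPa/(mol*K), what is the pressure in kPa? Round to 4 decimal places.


PV = nRT, solve for P = nRT / V.
nRT = 2.904 * 8.314 * 589 = 14220.7312
P = 14220.7312 / 34.84
P = 408.17253731 kPa, rounded to 4 dp:

408.1725 kPa


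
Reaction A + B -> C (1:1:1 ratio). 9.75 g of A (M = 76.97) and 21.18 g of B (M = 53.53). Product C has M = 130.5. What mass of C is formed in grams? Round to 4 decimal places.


Find moles of each reactant; the smaller value is the limiting reagent in a 1:1:1 reaction, so moles_C equals moles of the limiter.
n_A = mass_A / M_A = 9.75 / 76.97 = 0.126673 mol
n_B = mass_B / M_B = 21.18 / 53.53 = 0.395666 mol
Limiting reagent: A (smaller), n_limiting = 0.126673 mol
mass_C = n_limiting * M_C = 0.126673 * 130.5
mass_C = 16.5308265 g, rounded to 4 dp:

16.5308 g


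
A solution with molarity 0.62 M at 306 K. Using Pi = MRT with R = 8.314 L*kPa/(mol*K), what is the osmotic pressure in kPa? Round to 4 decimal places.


Osmotic pressure (van't Hoff): Pi = M*R*T.
RT = 8.314 * 306 = 2544.084
Pi = 0.62 * 2544.084
Pi = 1577.33208 kPa, rounded to 4 dp:

1577.3321 kPa


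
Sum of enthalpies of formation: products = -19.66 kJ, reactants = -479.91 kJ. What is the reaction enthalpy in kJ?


dH_rxn = sum(dH_f products) - sum(dH_f reactants)
dH_rxn = -19.66 - (-479.91)
dH_rxn = 460.25 kJ:

460.25 kJ


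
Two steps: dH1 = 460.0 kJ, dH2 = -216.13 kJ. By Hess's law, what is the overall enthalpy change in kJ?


Hess's law: enthalpy is a state function, so add the step enthalpies.
dH_total = dH1 + dH2 = 460.0 + (-216.13)
dH_total = 243.87 kJ:

243.87 kJ


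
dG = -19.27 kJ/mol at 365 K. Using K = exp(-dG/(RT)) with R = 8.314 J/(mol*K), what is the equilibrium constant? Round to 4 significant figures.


dG is in kJ/mol; multiply by 1000 to match R in J/(mol*K).
RT = 8.314 * 365 = 3034.61 J/mol
exponent = -dG*1000 / (RT) = -(-19.27*1000) / 3034.61 = 6.35007464
K = exp(6.35007464)
K = 572.53544, rounded to 4 significant figures:

572.5


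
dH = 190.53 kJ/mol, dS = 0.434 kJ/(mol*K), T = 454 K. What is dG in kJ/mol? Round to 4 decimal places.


Gibbs: dG = dH - T*dS (consistent units, dS already in kJ/(mol*K)).
T*dS = 454 * 0.434 = 197.036
dG = 190.53 - (197.036)
dG = -6.506 kJ/mol, rounded to 4 dp:

-6.5060 kJ/mol


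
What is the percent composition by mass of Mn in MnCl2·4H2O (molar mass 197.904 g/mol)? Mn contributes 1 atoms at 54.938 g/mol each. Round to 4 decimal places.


pct = 100 * (n_elem * M_elem) / M_total
mass_contribution = 1 * 54.938 = 54.938 g/mol
pct = 100 * 54.938 / 197.904
pct = 27.759924 %, rounded to 4 dp:

27.7599 %


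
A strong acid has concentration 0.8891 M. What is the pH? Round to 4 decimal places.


A strong acid dissociates completely, so [H+] equals the given concentration.
pH = -log10([H+]) = -log10(0.8891)
pH = 0.05104939, rounded to 4 dp:

0.0510


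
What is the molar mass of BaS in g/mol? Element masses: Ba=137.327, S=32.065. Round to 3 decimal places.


M = sum(count * atomic_mass) over atoms.
M = 1*137.327 + 1*32.065
M = 137.327 + 32.065
M = 169.392 g/mol, rounded to 3 dp:

169.392 g/mol


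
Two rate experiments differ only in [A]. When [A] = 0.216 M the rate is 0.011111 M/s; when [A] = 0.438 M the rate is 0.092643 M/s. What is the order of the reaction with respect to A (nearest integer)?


Rate is proportional to [A]^n, so rate2/rate1 = ([A]2/[A]1)^n. Take logs to solve for n.
rate2/rate1 = 0.092643 / 0.011111 = 8.338
[A]2/[A]1 = 0.438 / 0.216 = 2.0278
n = ln(8.338) / ln(2.0278) = 3.0
Nearest integer order:

3


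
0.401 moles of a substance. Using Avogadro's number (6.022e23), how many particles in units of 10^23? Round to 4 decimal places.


N = n * NA, then divide by 1e23 for the requested units.
N / 1e23 = n * 6.022
N / 1e23 = 0.401 * 6.022
N / 1e23 = 2.414822, rounded to 4 dp:

2.4148


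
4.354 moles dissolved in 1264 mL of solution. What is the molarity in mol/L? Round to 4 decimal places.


Convert volume to liters: V_L = V_mL / 1000.
V_L = 1264 / 1000 = 1.264 L
M = n / V_L = 4.354 / 1.264
M = 3.44462025 mol/L, rounded to 4 dp:

3.4446 mol/L


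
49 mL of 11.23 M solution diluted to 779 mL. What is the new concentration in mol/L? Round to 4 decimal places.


Dilution: M1*V1 = M2*V2, solve for M2.
M2 = M1*V1 / V2
M2 = 11.23 * 49 / 779
M2 = 550.27 / 779
M2 = 0.70637997 mol/L, rounded to 4 dp:

0.7064 mol/L


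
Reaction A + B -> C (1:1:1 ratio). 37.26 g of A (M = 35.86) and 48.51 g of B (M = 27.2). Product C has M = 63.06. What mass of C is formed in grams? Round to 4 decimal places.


Find moles of each reactant; the smaller value is the limiting reagent in a 1:1:1 reaction, so moles_C equals moles of the limiter.
n_A = mass_A / M_A = 37.26 / 35.86 = 1.039041 mol
n_B = mass_B / M_B = 48.51 / 27.2 = 1.783456 mol
Limiting reagent: A (smaller), n_limiting = 1.039041 mol
mass_C = n_limiting * M_C = 1.039041 * 63.06
mass_C = 65.52192546 g, rounded to 4 dp:

65.5219 g


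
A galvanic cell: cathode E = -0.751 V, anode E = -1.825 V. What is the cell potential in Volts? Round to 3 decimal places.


Standard cell potential: E_cell = E_cathode - E_anode.
E_cell = -0.751 - (-1.825)
E_cell = 1.074 V, rounded to 3 dp:

1.074 V


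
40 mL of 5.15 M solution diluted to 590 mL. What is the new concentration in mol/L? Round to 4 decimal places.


Dilution: M1*V1 = M2*V2, solve for M2.
M2 = M1*V1 / V2
M2 = 5.15 * 40 / 590
M2 = 206.0 / 590
M2 = 0.34915254 mol/L, rounded to 4 dp:

0.3492 mol/L


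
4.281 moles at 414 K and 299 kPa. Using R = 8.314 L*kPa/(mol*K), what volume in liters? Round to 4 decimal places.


PV = nRT, solve for V = nRT / P.
nRT = 4.281 * 8.314 * 414 = 14735.1849
V = 14735.1849 / 299
V = 49.28155485 L, rounded to 4 dp:

49.2816 L


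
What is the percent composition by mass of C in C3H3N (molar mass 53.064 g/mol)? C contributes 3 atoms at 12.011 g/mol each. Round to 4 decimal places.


pct = 100 * (n_elem * M_elem) / M_total
mass_contribution = 3 * 12.011 = 36.033 g/mol
pct = 100 * 36.033 / 53.064
pct = 67.90479421 %, rounded to 4 dp:

67.9048 %


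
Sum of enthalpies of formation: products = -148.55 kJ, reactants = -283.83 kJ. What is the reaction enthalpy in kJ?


dH_rxn = sum(dH_f products) - sum(dH_f reactants)
dH_rxn = -148.55 - (-283.83)
dH_rxn = 135.28 kJ:

135.28 kJ


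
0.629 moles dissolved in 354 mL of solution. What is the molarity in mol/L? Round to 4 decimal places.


Convert volume to liters: V_L = V_mL / 1000.
V_L = 354 / 1000 = 0.354 L
M = n / V_L = 0.629 / 0.354
M = 1.77683616 mol/L, rounded to 4 dp:

1.7768 mol/L


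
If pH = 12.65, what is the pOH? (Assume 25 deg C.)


At 25 deg C, pH + pOH = 14.
pOH = 14 - pH = 14 - 12.65
pOH = 1.35:

1.35


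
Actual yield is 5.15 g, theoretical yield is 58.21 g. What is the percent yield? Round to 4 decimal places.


% yield = 100 * actual / theoretical
% yield = 100 * 5.15 / 58.21
% yield = 8.8472771 %, rounded to 4 dp:

8.8473 %


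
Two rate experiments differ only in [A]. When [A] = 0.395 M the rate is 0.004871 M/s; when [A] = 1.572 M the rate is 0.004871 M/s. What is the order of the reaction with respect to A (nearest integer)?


Rate is proportional to [A]^n, so rate2/rate1 = ([A]2/[A]1)^n. Take logs to solve for n.
rate2/rate1 = 0.004871 / 0.004871 = 1.0
[A]2/[A]1 = 1.572 / 0.395 = 3.9797
n = ln(1.0) / ln(3.9797) = 0.0
Nearest integer order:

0


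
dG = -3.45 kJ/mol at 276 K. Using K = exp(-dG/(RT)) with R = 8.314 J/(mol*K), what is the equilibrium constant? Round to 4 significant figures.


dG is in kJ/mol; multiply by 1000 to match R in J/(mol*K).
RT = 8.314 * 276 = 2294.664 J/mol
exponent = -dG*1000 / (RT) = -(-3.45*1000) / 2294.664 = 1.50348809
K = exp(1.50348809)
K = 4.4973489, rounded to 4 significant figures:

4.497


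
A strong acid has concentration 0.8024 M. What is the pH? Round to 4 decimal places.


A strong acid dissociates completely, so [H+] equals the given concentration.
pH = -log10([H+]) = -log10(0.8024)
pH = 0.09560908, rounded to 4 dp:

0.0956


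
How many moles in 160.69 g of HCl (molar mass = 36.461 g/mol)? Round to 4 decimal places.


n = mass / M
n = 160.69 / 36.461
n = 4.40717479 mol, rounded to 4 dp:

4.4072 mol


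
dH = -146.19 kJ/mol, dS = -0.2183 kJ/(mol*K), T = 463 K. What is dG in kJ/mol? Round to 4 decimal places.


Gibbs: dG = dH - T*dS (consistent units, dS already in kJ/(mol*K)).
T*dS = 463 * -0.2183 = -101.0729
dG = -146.19 - (-101.0729)
dG = -45.1171 kJ/mol, rounded to 4 dp:

-45.1171 kJ/mol


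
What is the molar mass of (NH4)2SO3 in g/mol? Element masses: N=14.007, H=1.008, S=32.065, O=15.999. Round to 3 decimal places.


M = sum(count * atomic_mass) over atoms.
M = 2*14.007 + 8*1.008 + 1*32.065 + 3*15.999
M = 28.014 + 8.064 + 32.065 + 47.997
M = 116.14 g/mol, rounded to 3 dp:

116.140 g/mol


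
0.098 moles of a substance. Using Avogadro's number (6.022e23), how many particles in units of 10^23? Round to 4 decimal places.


N = n * NA, then divide by 1e23 for the requested units.
N / 1e23 = n * 6.022
N / 1e23 = 0.098 * 6.022
N / 1e23 = 0.590156, rounded to 4 dp:

0.5902


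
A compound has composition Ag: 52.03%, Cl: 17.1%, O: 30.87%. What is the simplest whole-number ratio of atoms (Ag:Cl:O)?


Assume 100 g of compound, divide each mass% by atomic mass to get moles, then normalize by the smallest to get a raw atom ratio.
Moles per 100 g: Ag: 52.03/107.868 = 0.4823, Cl: 17.1/35.453 = 0.4823, O: 30.87/15.999 = 1.9295
Raw ratio (divide by min = 0.4823): Ag: 1.0, Cl: 1.0, O: 4.0
Multiply by 1 to clear fractions: Ag: 1.0 ~= 1, Cl: 1.0 ~= 1, O: 4.0 ~= 4
Reduce by GCD to get the simplest whole-number ratio:

1:1:4


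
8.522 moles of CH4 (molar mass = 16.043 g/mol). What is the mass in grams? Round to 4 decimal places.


mass = n * M
mass = 8.522 * 16.043
mass = 136.718446 g, rounded to 4 dp:

136.7184 g


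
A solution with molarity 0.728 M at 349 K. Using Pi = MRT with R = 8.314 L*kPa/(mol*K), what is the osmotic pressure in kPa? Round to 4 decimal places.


Osmotic pressure (van't Hoff): Pi = M*R*T.
RT = 8.314 * 349 = 2901.586
Pi = 0.728 * 2901.586
Pi = 2112.354608 kPa, rounded to 4 dp:

2112.3546 kPa


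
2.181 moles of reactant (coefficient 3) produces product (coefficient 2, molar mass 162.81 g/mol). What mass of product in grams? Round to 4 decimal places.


Use the coefficient ratio to convert reactant moles to product moles, then multiply by the product's molar mass.
moles_P = moles_R * (coeff_P / coeff_R) = 2.181 * (2/3) = 1.454
mass_P = moles_P * M_P = 1.454 * 162.81
mass_P = 236.72574 g, rounded to 4 dp:

236.7257 g


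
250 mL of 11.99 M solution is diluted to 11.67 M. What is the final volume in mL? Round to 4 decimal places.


Dilution: M1*V1 = M2*V2, solve for V2.
V2 = M1*V1 / M2
V2 = 11.99 * 250 / 11.67
V2 = 2997.5 / 11.67
V2 = 256.85518423 mL, rounded to 4 dp:

256.8552 mL


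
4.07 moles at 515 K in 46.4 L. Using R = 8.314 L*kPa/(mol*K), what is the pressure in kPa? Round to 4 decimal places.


PV = nRT, solve for P = nRT / V.
nRT = 4.07 * 8.314 * 515 = 17426.5597
P = 17426.5597 / 46.4
P = 375.57240733 kPa, rounded to 4 dp:

375.5724 kPa


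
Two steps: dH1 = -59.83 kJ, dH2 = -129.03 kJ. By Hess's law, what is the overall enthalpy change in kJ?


Hess's law: enthalpy is a state function, so add the step enthalpies.
dH_total = dH1 + dH2 = -59.83 + (-129.03)
dH_total = -188.86 kJ:

-188.86 kJ


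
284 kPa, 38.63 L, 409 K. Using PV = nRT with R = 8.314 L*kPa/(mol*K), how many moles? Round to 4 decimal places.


PV = nRT, solve for n = PV / (RT).
PV = 284 * 38.63 = 10970.92
RT = 8.314 * 409 = 3400.426
n = 10970.92 / 3400.426
n = 3.22633694 mol, rounded to 4 dp:

3.2263 mol


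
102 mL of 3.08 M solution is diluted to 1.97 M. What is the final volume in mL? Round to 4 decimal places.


Dilution: M1*V1 = M2*V2, solve for V2.
V2 = M1*V1 / M2
V2 = 3.08 * 102 / 1.97
V2 = 314.16 / 1.97
V2 = 159.47208122 mL, rounded to 4 dp:

159.4721 mL


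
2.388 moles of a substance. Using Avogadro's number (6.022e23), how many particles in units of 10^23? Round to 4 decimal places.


N = n * NA, then divide by 1e23 for the requested units.
N / 1e23 = n * 6.022
N / 1e23 = 2.388 * 6.022
N / 1e23 = 14.380536, rounded to 4 dp:

14.3805


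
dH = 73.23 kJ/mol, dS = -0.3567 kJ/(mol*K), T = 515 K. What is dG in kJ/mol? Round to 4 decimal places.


Gibbs: dG = dH - T*dS (consistent units, dS already in kJ/(mol*K)).
T*dS = 515 * -0.3567 = -183.7005
dG = 73.23 - (-183.7005)
dG = 256.9305 kJ/mol, rounded to 4 dp:

256.9305 kJ/mol


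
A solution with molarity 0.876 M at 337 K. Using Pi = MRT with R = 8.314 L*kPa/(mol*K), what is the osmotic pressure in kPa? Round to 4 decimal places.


Osmotic pressure (van't Hoff): Pi = M*R*T.
RT = 8.314 * 337 = 2801.818
Pi = 0.876 * 2801.818
Pi = 2454.392568 kPa, rounded to 4 dp:

2454.3926 kPa


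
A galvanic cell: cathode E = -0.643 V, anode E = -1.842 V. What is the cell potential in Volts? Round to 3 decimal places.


Standard cell potential: E_cell = E_cathode - E_anode.
E_cell = -0.643 - (-1.842)
E_cell = 1.199 V, rounded to 3 dp:

1.199 V


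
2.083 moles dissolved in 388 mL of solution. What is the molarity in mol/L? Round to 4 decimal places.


Convert volume to liters: V_L = V_mL / 1000.
V_L = 388 / 1000 = 0.388 L
M = n / V_L = 2.083 / 0.388
M = 5.3685567 mol/L, rounded to 4 dp:

5.3686 mol/L


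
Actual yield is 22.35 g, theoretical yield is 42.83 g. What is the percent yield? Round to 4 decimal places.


% yield = 100 * actual / theoretical
% yield = 100 * 22.35 / 42.83
% yield = 52.18304926 %, rounded to 4 dp:

52.1830 %


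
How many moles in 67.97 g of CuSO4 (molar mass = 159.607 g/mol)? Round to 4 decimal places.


n = mass / M
n = 67.97 / 159.607
n = 0.42585851 mol, rounded to 4 dp:

0.4259 mol


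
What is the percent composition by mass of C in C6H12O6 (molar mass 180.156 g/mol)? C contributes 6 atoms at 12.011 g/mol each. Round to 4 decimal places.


pct = 100 * (n_elem * M_elem) / M_total
mass_contribution = 6 * 12.011 = 72.066 g/mol
pct = 100 * 72.066 / 180.156
pct = 40.00199827 %, rounded to 4 dp:

40.0020 %


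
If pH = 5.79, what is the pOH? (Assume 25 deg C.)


At 25 deg C, pH + pOH = 14.
pOH = 14 - pH = 14 - 5.79
pOH = 8.21:

8.21


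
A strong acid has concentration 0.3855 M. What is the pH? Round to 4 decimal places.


A strong acid dissociates completely, so [H+] equals the given concentration.
pH = -log10([H+]) = -log10(0.3855)
pH = 0.41397562, rounded to 4 dp:

0.4140


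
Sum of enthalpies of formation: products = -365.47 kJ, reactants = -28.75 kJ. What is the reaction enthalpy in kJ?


dH_rxn = sum(dH_f products) - sum(dH_f reactants)
dH_rxn = -365.47 - (-28.75)
dH_rxn = -336.72 kJ:

-336.72 kJ


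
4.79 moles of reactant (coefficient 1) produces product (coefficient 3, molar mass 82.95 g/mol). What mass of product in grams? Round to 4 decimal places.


Use the coefficient ratio to convert reactant moles to product moles, then multiply by the product's molar mass.
moles_P = moles_R * (coeff_P / coeff_R) = 4.79 * (3/1) = 14.37
mass_P = moles_P * M_P = 14.37 * 82.95
mass_P = 1191.9915 g, rounded to 4 dp:

1191.9915 g


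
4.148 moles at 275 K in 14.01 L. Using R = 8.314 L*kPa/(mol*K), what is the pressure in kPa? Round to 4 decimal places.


PV = nRT, solve for P = nRT / V.
nRT = 4.148 * 8.314 * 275 = 9483.7798
P = 9483.7798 / 14.01
P = 676.92932191 kPa, rounded to 4 dp:

676.9293 kPa


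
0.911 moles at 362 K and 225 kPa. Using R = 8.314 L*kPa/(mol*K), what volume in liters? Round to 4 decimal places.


PV = nRT, solve for V = nRT / P.
nRT = 0.911 * 8.314 * 362 = 2741.8075
V = 2741.8075 / 225
V = 12.18581111 L, rounded to 4 dp:

12.1858 L


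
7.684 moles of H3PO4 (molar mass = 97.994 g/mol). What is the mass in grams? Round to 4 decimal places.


mass = n * M
mass = 7.684 * 97.994
mass = 752.985896 g, rounded to 4 dp:

752.9859 g


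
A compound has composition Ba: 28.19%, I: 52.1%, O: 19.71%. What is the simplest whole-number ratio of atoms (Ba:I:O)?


Assume 100 g of compound, divide each mass% by atomic mass to get moles, then normalize by the smallest to get a raw atom ratio.
Moles per 100 g: Ba: 28.19/137.327 = 0.2053, I: 52.1/126.904 = 0.4105, O: 19.71/15.999 = 1.232
Raw ratio (divide by min = 0.2053): Ba: 1.0, I: 2.0, O: 6.001
Multiply by 1 to clear fractions: Ba: 1.0 ~= 1, I: 2.0 ~= 2, O: 6.001 ~= 6
Reduce by GCD to get the simplest whole-number ratio:

1:2:6


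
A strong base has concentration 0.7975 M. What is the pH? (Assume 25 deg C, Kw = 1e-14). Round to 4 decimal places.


A strong base dissociates completely, so [OH-] equals the given concentration.
pOH = -log10([OH-]) = -log10(0.7975) = 0.098269
pH = 14 - pOH = 14 - 0.098269
pH = 13.901731, rounded to 4 dp:

13.9017


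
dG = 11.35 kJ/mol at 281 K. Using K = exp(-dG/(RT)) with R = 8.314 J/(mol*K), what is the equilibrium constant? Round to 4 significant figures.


dG is in kJ/mol; multiply by 1000 to match R in J/(mol*K).
RT = 8.314 * 281 = 2336.234 J/mol
exponent = -dG*1000 / (RT) = -(11.35*1000) / 2336.234 = -4.85824622
K = exp(-4.85824622)
K = 0.0077640885, rounded to 4 significant figures:

0.007764


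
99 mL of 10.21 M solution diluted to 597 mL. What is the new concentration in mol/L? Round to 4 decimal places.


Dilution: M1*V1 = M2*V2, solve for M2.
M2 = M1*V1 / V2
M2 = 10.21 * 99 / 597
M2 = 1010.79 / 597
M2 = 1.69311558 mol/L, rounded to 4 dp:

1.6931 mol/L


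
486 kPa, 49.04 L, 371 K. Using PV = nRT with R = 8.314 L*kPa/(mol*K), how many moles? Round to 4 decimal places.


PV = nRT, solve for n = PV / (RT).
PV = 486 * 49.04 = 23833.44
RT = 8.314 * 371 = 3084.494
n = 23833.44 / 3084.494
n = 7.72685569 mol, rounded to 4 dp:

7.7269 mol


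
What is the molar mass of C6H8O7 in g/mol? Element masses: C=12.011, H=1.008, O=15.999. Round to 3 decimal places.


M = sum(count * atomic_mass) over atoms.
M = 6*12.011 + 8*1.008 + 7*15.999
M = 72.066 + 8.064 + 111.993
M = 192.123 g/mol, rounded to 3 dp:

192.123 g/mol


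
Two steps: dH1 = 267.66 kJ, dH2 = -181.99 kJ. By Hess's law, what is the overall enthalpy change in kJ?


Hess's law: enthalpy is a state function, so add the step enthalpies.
dH_total = dH1 + dH2 = 267.66 + (-181.99)
dH_total = 85.67 kJ:

85.67 kJ


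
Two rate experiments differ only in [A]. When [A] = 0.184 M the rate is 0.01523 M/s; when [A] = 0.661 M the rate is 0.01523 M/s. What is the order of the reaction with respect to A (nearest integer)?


Rate is proportional to [A]^n, so rate2/rate1 = ([A]2/[A]1)^n. Take logs to solve for n.
rate2/rate1 = 0.01523 / 0.01523 = 1.0
[A]2/[A]1 = 0.661 / 0.184 = 3.5924
n = ln(1.0) / ln(3.5924) = 0.0
Nearest integer order:

0


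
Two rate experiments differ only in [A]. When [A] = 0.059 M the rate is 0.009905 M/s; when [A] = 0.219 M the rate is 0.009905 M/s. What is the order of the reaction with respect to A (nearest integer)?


Rate is proportional to [A]^n, so rate2/rate1 = ([A]2/[A]1)^n. Take logs to solve for n.
rate2/rate1 = 0.009905 / 0.009905 = 1.0
[A]2/[A]1 = 0.219 / 0.059 = 3.7119
n = ln(1.0) / ln(3.7119) = 0.0
Nearest integer order:

0


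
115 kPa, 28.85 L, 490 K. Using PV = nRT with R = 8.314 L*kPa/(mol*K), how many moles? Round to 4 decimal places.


PV = nRT, solve for n = PV / (RT).
PV = 115 * 28.85 = 3317.75
RT = 8.314 * 490 = 4073.86
n = 3317.75 / 4073.86
n = 0.81439961 mol, rounded to 4 dp:

0.8144 mol


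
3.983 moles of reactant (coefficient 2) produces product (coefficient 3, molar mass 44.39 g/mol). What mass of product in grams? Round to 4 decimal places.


Use the coefficient ratio to convert reactant moles to product moles, then multiply by the product's molar mass.
moles_P = moles_R * (coeff_P / coeff_R) = 3.983 * (3/2) = 5.9745
mass_P = moles_P * M_P = 5.9745 * 44.39
mass_P = 265.208055 g, rounded to 4 dp:

265.2081 g


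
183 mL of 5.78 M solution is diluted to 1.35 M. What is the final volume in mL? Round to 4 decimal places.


Dilution: M1*V1 = M2*V2, solve for V2.
V2 = M1*V1 / M2
V2 = 5.78 * 183 / 1.35
V2 = 1057.74 / 1.35
V2 = 783.51111111 mL, rounded to 4 dp:

783.5111 mL


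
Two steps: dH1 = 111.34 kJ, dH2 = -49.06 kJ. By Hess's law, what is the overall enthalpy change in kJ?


Hess's law: enthalpy is a state function, so add the step enthalpies.
dH_total = dH1 + dH2 = 111.34 + (-49.06)
dH_total = 62.28 kJ:

62.28 kJ


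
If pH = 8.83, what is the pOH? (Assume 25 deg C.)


At 25 deg C, pH + pOH = 14.
pOH = 14 - pH = 14 - 8.83
pOH = 5.17:

5.17


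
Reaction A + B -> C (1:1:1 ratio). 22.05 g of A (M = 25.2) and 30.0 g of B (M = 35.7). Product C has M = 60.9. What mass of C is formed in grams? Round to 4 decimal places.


Find moles of each reactant; the smaller value is the limiting reagent in a 1:1:1 reaction, so moles_C equals moles of the limiter.
n_A = mass_A / M_A = 22.05 / 25.2 = 0.875 mol
n_B = mass_B / M_B = 30.0 / 35.7 = 0.840336 mol
Limiting reagent: B (smaller), n_limiting = 0.840336 mol
mass_C = n_limiting * M_C = 0.840336 * 60.9
mass_C = 51.1764624 g, rounded to 4 dp:

51.1765 g


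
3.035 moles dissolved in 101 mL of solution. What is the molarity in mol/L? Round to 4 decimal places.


Convert volume to liters: V_L = V_mL / 1000.
V_L = 101 / 1000 = 0.101 L
M = n / V_L = 3.035 / 0.101
M = 30.04950495 mol/L, rounded to 4 dp:

30.0495 mol/L


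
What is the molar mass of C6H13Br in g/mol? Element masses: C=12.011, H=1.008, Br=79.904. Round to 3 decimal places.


M = sum(count * atomic_mass) over atoms.
M = 6*12.011 + 13*1.008 + 1*79.904
M = 72.066 + 13.104 + 79.904
M = 165.074 g/mol, rounded to 3 dp:

165.074 g/mol


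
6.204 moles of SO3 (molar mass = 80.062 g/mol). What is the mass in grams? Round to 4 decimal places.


mass = n * M
mass = 6.204 * 80.062
mass = 496.704648 g, rounded to 4 dp:

496.7046 g


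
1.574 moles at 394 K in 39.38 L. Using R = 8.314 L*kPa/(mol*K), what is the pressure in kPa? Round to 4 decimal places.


PV = nRT, solve for P = nRT / V.
nRT = 1.574 * 8.314 * 394 = 5155.977
P = 5155.977 / 39.38
P = 130.92882174 kPa, rounded to 4 dp:

130.9288 kPa


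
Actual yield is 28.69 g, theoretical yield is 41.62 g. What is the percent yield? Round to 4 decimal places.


% yield = 100 * actual / theoretical
% yield = 100 * 28.69 / 41.62
% yield = 68.93320519 %, rounded to 4 dp:

68.9332 %


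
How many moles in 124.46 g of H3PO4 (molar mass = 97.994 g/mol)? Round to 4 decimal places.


n = mass / M
n = 124.46 / 97.994
n = 1.27007776 mol, rounded to 4 dp:

1.2701 mol


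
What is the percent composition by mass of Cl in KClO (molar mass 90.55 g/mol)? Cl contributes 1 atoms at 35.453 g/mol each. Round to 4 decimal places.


pct = 100 * (n_elem * M_elem) / M_total
mass_contribution = 1 * 35.453 = 35.453 g/mol
pct = 100 * 35.453 / 90.55
pct = 39.15295417 %, rounded to 4 dp:

39.1530 %


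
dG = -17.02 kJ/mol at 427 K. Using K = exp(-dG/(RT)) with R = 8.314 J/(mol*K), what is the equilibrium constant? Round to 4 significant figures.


dG is in kJ/mol; multiply by 1000 to match R in J/(mol*K).
RT = 8.314 * 427 = 3550.078 J/mol
exponent = -dG*1000 / (RT) = -(-17.02*1000) / 3550.078 = 4.79426086
K = exp(4.79426086)
K = 120.81505, rounded to 4 significant figures:

120.8


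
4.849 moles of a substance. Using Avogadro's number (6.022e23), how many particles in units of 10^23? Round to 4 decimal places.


N = n * NA, then divide by 1e23 for the requested units.
N / 1e23 = n * 6.022
N / 1e23 = 4.849 * 6.022
N / 1e23 = 29.200678, rounded to 4 dp:

29.2007


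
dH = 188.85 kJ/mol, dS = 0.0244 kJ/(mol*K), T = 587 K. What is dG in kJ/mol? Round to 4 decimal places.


Gibbs: dG = dH - T*dS (consistent units, dS already in kJ/(mol*K)).
T*dS = 587 * 0.0244 = 14.3228
dG = 188.85 - (14.3228)
dG = 174.5272 kJ/mol, rounded to 4 dp:

174.5272 kJ/mol


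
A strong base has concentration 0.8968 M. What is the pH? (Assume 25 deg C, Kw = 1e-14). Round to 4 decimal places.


A strong base dissociates completely, so [OH-] equals the given concentration.
pOH = -log10([OH-]) = -log10(0.8968) = 0.047304
pH = 14 - pOH = 14 - 0.047304
pH = 13.952696, rounded to 4 dp:

13.9527


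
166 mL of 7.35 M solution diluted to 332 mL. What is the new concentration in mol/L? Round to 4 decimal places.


Dilution: M1*V1 = M2*V2, solve for M2.
M2 = M1*V1 / V2
M2 = 7.35 * 166 / 332
M2 = 1220.1 / 332
M2 = 3.675 mol/L, rounded to 4 dp:

3.6750 mol/L


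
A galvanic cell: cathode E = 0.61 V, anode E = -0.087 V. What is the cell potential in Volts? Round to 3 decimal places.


Standard cell potential: E_cell = E_cathode - E_anode.
E_cell = 0.61 - (-0.087)
E_cell = 0.697 V, rounded to 3 dp:

0.697 V


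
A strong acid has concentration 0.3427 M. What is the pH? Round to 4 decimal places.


A strong acid dissociates completely, so [H+] equals the given concentration.
pH = -log10([H+]) = -log10(0.3427)
pH = 0.4650859, rounded to 4 dp:

0.4651


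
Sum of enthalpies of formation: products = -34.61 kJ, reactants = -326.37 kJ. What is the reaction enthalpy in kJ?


dH_rxn = sum(dH_f products) - sum(dH_f reactants)
dH_rxn = -34.61 - (-326.37)
dH_rxn = 291.76 kJ:

291.76 kJ


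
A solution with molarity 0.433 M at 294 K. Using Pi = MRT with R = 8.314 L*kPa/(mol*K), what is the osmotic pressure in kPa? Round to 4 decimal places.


Osmotic pressure (van't Hoff): Pi = M*R*T.
RT = 8.314 * 294 = 2444.316
Pi = 0.433 * 2444.316
Pi = 1058.388828 kPa, rounded to 4 dp:

1058.3888 kPa


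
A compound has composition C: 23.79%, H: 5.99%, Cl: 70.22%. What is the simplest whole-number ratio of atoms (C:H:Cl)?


Assume 100 g of compound, divide each mass% by atomic mass to get moles, then normalize by the smallest to get a raw atom ratio.
Moles per 100 g: C: 23.79/12.011 = 1.9807, H: 5.99/1.008 = 5.9425, Cl: 70.22/35.453 = 1.9807
Raw ratio (divide by min = 1.9807): C: 1.0, H: 3.0, Cl: 1.0
Multiply by 1 to clear fractions: C: 1.0 ~= 1, H: 3.0 ~= 3, Cl: 1.0 ~= 1
Reduce by GCD to get the simplest whole-number ratio:

1:3:1


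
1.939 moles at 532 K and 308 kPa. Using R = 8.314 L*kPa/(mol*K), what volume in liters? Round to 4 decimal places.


PV = nRT, solve for V = nRT / P.
nRT = 1.939 * 8.314 * 532 = 8576.2901
V = 8576.2901 / 308
V = 27.84509773 L, rounded to 4 dp:

27.8451 L


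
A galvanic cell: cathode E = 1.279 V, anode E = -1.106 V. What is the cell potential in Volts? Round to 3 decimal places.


Standard cell potential: E_cell = E_cathode - E_anode.
E_cell = 1.279 - (-1.106)
E_cell = 2.385 V, rounded to 3 dp:

2.385 V


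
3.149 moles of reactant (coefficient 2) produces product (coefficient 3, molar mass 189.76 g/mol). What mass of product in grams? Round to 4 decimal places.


Use the coefficient ratio to convert reactant moles to product moles, then multiply by the product's molar mass.
moles_P = moles_R * (coeff_P / coeff_R) = 3.149 * (3/2) = 4.7235
mass_P = moles_P * M_P = 4.7235 * 189.76
mass_P = 896.33136 g, rounded to 4 dp:

896.3314 g


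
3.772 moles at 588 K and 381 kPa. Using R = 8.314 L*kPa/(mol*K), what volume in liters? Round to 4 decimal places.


PV = nRT, solve for V = nRT / P.
nRT = 3.772 * 8.314 * 588 = 18439.9199
V = 18439.9199 / 381
V = 48.3987399 L, rounded to 4 dp:

48.3987 L


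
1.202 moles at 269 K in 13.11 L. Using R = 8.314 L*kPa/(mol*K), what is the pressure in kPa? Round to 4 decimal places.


PV = nRT, solve for P = nRT / V.
nRT = 1.202 * 8.314 * 269 = 2688.2321
P = 2688.2321 / 13.11
P = 205.05202899 kPa, rounded to 4 dp:

205.0520 kPa
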